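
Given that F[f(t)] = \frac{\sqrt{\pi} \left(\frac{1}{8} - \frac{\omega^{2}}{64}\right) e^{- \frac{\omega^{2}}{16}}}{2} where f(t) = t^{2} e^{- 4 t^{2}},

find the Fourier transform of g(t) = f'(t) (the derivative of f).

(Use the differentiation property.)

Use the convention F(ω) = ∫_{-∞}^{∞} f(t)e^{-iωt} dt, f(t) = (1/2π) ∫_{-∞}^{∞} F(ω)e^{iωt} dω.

F[g](ω) = \frac{i \sqrt{\pi} \omega \left(8 - \omega^{2}\right) e^{- \frac{\omega^{2}}{16}}}{128}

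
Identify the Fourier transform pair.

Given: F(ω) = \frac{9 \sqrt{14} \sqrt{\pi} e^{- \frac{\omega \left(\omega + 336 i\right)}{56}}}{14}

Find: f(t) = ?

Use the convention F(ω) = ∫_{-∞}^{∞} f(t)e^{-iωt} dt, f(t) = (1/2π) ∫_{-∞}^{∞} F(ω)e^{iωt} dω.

f(t) = 9 e^{- 14 \left(t - 6\right)^{2}}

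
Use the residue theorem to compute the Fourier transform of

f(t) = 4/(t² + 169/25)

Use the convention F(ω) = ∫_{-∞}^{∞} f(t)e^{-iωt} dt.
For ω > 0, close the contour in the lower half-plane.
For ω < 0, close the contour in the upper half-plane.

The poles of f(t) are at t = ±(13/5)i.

Let g(z) = f(z)e^{-iωz}; for large |z| the factor e^{-iωz} decays in the lower half-plane when ω > 0 and in the upper half-plane when ω < 0.

Case ω > 0 (lower half-plane, clockwise contour ⇒ F(ω) = -2πi·ΣRes):
  Res_{z = - \frac{13 i}{5}} g(z) = \frac{10 i e^{- \frac{13 \omega}{5}}}{13}
  F(ω) = -2πi·ΣRes = \frac{20 \pi e^{- \frac{13 \omega}{5}}}{13}

Case ω < 0 (upper half-plane, counterclockwise contour ⇒ F(ω) = +2πi·ΣRes):
  Res_{z = \frac{13 i}{5}} g(z) = - \frac{10 i e^{\frac{13 \omega}{5}}}{13}
  F(ω) = 2πi·ΣRes = \frac{20 \pi e^{\frac{13 \omega}{5}}}{13}

Both cases combine into a single formula in |ω|:

F(ω) = \frac{20 \pi e^{- \frac{13 \left|{\omega}\right|}{5}}}{13}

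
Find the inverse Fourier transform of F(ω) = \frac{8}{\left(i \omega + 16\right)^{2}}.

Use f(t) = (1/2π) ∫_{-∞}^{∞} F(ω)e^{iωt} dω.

f(t) = 8 t e^{- 16 t} u\left(t\right)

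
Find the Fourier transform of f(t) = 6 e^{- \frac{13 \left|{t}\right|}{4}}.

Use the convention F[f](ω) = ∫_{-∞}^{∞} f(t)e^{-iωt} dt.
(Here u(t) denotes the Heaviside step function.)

F(ω) = \frac{624}{16 \omega^{2} + 169}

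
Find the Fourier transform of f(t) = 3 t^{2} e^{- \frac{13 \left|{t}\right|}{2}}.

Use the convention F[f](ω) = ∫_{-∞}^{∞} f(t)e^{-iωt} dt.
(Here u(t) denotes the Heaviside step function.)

F(ω) = \frac{1248 \left(169 - 12 \omega^{2}\right)}{\left(4 \omega^{2} + 169\right)^{3}}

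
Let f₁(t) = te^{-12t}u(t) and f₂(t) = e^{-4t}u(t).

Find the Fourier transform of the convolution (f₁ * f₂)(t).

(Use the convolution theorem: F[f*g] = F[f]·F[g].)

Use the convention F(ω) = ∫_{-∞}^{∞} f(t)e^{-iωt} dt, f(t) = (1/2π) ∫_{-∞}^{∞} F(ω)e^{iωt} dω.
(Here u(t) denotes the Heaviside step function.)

F[f₁*f₂](ω) = \frac{1}{\left(i \omega + 4\right) \left(i \omega + 12\right)^{2}}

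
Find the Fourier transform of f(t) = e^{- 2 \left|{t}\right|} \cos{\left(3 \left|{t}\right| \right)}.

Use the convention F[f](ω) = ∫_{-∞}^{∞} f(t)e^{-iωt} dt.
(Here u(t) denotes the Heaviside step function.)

F(ω) = \frac{4 \left(\omega^{2} + 13\right)}{\omega^{4} - 10 \omega^{2} + 169}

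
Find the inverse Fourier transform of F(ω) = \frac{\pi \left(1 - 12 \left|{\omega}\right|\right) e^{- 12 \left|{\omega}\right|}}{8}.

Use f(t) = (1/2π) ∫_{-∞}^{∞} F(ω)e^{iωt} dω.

f(t) = \frac{3 t^{2}}{\left(t^{2} + 144\right)^{2}}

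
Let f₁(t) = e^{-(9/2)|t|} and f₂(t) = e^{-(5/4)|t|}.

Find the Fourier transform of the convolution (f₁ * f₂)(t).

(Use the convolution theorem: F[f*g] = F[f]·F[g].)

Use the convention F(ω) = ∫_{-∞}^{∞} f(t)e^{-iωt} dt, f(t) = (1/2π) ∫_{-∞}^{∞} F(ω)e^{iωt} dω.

F[f₁*f₂](ω) = \frac{1440}{64 \omega^{4} + 1396 \omega^{2} + 2025}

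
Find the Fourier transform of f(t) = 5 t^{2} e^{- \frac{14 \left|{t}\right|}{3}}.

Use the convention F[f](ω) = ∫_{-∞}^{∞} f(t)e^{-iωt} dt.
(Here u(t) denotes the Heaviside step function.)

F(ω) = \frac{7560 \left(196 - 27 \omega^{2}\right)}{\left(9 \omega^{2} + 196\right)^{3}}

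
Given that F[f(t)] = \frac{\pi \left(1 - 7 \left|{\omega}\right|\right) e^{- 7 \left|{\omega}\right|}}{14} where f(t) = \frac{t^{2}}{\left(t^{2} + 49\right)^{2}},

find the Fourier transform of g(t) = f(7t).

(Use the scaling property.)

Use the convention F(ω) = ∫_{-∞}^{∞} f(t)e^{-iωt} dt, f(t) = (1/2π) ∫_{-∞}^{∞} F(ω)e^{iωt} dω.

F[g](ω) = \frac{\pi \left(1 - \left|{\omega}\right|\right) e^{- \left|{\omega}\right|}}{98}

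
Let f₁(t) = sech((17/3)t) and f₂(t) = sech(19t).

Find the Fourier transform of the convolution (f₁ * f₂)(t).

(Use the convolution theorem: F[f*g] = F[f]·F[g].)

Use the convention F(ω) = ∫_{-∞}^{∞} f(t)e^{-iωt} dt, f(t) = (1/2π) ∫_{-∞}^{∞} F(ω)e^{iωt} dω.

F[f₁*f₂](ω) = \frac{3 \pi^{2}}{323 \cosh{\left(\frac{\pi \omega}{38} \right)} \cosh{\left(\frac{3 \pi \omega}{34} \right)}}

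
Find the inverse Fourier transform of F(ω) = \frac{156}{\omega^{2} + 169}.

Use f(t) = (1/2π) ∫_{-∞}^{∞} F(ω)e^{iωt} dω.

f(t) = 6 e^{- 13 \left|{t}\right|}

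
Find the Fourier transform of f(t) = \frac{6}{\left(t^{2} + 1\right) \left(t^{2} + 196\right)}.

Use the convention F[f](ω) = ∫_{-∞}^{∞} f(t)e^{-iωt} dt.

F(ω) = \frac{\pi \left(14 e^{13 \left|{\omega}\right|} - 1\right) e^{- 14 \left|{\omega}\right|}}{455}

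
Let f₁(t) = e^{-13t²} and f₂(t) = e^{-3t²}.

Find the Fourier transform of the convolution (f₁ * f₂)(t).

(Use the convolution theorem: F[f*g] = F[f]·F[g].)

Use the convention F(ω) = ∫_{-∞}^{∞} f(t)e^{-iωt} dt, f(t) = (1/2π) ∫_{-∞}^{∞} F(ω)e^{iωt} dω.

F[f₁*f₂](ω) = \frac{\sqrt{39} \pi e^{- \frac{4 \omega^{2}}{39}}}{39}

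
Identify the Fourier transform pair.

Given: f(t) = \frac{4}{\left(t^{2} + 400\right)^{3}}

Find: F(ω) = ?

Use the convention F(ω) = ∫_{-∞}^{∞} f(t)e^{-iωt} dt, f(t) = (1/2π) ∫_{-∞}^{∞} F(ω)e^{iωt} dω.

F(ω) = \frac{\pi \left(400 \omega^{2} + 60 \left|{\omega}\right| + 3\right) e^{- 20 \left|{\omega}\right|}}{6400000}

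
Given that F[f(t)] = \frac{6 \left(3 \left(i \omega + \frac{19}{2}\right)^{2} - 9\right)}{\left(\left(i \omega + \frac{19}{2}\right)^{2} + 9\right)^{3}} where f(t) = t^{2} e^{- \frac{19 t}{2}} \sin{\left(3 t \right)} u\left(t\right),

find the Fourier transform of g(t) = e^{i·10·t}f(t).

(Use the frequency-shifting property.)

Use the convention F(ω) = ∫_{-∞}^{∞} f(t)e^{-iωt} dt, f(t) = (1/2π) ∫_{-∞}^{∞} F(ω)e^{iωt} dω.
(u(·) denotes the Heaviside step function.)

F[g](ω) = \frac{288 \left(\left(2 i \left(\omega - 10\right) + 19\right)^{2} - 12\right)}{\left(\left(2 i \left(\omega - 10\right) + 19\right)^{2} + 36\right)^{3}}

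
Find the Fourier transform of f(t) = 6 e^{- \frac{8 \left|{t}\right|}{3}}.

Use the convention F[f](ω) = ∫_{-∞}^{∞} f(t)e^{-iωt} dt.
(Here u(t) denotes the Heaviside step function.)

F(ω) = \frac{288}{9 \omega^{2} + 64}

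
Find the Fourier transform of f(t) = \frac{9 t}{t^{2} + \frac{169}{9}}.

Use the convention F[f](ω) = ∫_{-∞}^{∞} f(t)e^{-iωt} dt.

F(ω) = - 9 i \pi e^{- \frac{13 \left|{\omega}\right|}{3}} \operatorname{sign}{\left(\omega \right)}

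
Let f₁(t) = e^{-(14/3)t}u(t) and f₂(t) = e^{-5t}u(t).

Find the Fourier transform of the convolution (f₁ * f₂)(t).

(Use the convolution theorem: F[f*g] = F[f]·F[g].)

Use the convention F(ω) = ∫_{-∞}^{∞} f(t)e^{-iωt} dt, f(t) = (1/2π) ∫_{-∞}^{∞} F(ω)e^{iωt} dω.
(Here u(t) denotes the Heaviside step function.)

F[f₁*f₂](ω) = \frac{3}{\left(i \omega + 5\right) \left(3 i \omega + 14\right)}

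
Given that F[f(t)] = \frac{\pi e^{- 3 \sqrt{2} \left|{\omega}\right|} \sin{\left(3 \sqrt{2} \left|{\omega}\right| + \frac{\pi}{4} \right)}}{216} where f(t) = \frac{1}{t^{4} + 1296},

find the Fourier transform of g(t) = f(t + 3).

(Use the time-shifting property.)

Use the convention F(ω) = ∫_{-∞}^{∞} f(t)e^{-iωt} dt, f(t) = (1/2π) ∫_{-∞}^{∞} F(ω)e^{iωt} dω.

F[g](ω) = \frac{\pi e^{3 i \omega - 3 \sqrt{2} \left|{\omega}\right|} \sin{\left(3 \sqrt{2} \left|{\omega}\right| + \frac{\pi}{4} \right)}}{216}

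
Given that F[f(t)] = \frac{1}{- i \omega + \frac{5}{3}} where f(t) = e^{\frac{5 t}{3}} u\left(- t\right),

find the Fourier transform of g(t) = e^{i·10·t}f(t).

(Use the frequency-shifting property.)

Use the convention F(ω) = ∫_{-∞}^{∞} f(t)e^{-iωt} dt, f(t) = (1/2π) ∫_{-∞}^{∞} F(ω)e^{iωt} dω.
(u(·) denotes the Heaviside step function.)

F[g](ω) = - \frac{3}{3 i \left(\omega - 10\right) - 5}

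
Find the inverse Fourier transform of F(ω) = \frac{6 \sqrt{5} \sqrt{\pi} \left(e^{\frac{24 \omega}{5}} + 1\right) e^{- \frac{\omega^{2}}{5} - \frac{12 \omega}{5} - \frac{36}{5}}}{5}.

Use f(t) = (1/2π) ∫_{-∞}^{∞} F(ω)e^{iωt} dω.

f(t) = 6 e^{- \frac{5 t^{2}}{4}} \cos{\left(6 t \right)}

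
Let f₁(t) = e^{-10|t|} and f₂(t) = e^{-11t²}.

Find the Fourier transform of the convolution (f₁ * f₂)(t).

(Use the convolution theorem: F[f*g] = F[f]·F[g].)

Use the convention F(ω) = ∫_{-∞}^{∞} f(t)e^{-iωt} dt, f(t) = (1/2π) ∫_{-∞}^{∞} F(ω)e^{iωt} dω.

F[f₁*f₂](ω) = \frac{20 \sqrt{11} \sqrt{\pi} e^{- \frac{\omega^{2}}{44}}}{11 \left(\omega^{2} + 100\right)}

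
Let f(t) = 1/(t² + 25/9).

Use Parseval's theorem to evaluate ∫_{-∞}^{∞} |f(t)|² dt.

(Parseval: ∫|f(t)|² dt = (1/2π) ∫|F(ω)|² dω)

∫|f(t)|² dt = \frac{27 \pi}{250}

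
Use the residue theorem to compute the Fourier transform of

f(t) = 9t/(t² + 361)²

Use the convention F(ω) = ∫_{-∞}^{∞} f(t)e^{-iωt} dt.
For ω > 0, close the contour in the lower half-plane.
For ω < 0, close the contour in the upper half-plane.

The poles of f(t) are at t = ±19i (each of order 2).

Let g(z) = f(z)e^{-iωz}; for large |z| the factor e^{-iωz} decays in the lower half-plane when ω > 0 and in the upper half-plane when ω < 0.

Case ω > 0 (lower half-plane, clockwise contour ⇒ F(ω) = -2πi·ΣRes):
  Res_{z = - 19 i} g(z) = \frac{9 \omega e^{- 19 \omega}}{76} (pole of order 2)
  F(ω) = -2πi·ΣRes = - \frac{9 i \pi \omega e^{- 19 \omega}}{38}

Case ω < 0 (upper half-plane, counterclockwise contour ⇒ F(ω) = +2πi·ΣRes):
  Res_{z = 19 i} g(z) = - \frac{9 \omega e^{19 \omega}}{76} (pole of order 2)
  F(ω) = 2πi·ΣRes = - \frac{9 i \pi \omega e^{19 \omega}}{38}

Both cases combine into a single formula in |ω|:

F(ω) = - \frac{9 i \pi \omega e^{- 19 \left|{\omega}\right|}}{38}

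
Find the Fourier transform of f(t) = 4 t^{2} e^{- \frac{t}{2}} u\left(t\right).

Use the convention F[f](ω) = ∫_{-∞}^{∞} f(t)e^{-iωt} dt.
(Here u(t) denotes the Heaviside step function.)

F(ω) = \frac{64}{\left(2 i \omega + 1\right)^{3}}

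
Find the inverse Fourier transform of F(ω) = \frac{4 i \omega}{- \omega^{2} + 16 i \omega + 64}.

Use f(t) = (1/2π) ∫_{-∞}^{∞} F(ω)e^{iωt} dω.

f(t) = 4 \left(1 - 8 t\right) e^{- 8 t} u\left(t\right)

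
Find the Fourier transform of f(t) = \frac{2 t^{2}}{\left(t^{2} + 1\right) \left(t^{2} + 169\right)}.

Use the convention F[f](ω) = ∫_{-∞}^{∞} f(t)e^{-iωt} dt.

F(ω) = \frac{\pi \left(13 - e^{12 \left|{\omega}\right|}\right) e^{- 13 \left|{\omega}\right|}}{84}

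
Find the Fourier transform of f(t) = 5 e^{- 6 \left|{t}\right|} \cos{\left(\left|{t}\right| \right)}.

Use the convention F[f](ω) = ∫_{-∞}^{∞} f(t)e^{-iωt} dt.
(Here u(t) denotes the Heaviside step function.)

F(ω) = \frac{60 \left(\omega^{2} + 37\right)}{\omega^{4} + 70 \omega^{2} + 1369}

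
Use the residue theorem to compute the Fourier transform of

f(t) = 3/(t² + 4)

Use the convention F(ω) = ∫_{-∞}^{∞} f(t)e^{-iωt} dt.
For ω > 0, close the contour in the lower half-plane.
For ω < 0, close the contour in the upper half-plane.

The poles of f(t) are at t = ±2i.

Let g(z) = f(z)e^{-iωz}; for large |z| the factor e^{-iωz} decays in the lower half-plane when ω > 0 and in the upper half-plane when ω < 0.

Case ω > 0 (lower half-plane, clockwise contour ⇒ F(ω) = -2πi·ΣRes):
  Res_{z = - 2 i} g(z) = \frac{3 i e^{- 2 \omega}}{4}
  F(ω) = -2πi·ΣRes = \frac{3 \pi e^{- 2 \omega}}{2}

Case ω < 0 (upper half-plane, counterclockwise contour ⇒ F(ω) = +2πi·ΣRes):
  Res_{z = 2 i} g(z) = - \frac{3 i e^{2 \omega}}{4}
  F(ω) = 2πi·ΣRes = \frac{3 \pi e^{2 \omega}}{2}

Both cases combine into a single formula in |ω|:

F(ω) = \frac{3 \pi e^{- 2 \left|{\omega}\right|}}{2}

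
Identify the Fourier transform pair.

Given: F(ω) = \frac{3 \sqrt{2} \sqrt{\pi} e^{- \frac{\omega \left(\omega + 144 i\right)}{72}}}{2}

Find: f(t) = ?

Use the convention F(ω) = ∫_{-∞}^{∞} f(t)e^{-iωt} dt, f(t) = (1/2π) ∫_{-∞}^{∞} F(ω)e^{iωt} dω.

f(t) = 9 e^{- 18 \left(t - 2\right)^{2}}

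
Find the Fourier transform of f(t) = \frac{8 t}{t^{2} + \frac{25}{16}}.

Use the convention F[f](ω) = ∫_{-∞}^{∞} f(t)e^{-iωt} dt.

F(ω) = - 8 i \pi e^{- \frac{5 \left|{\omega}\right|}{4}} \operatorname{sign}{\left(\omega \right)}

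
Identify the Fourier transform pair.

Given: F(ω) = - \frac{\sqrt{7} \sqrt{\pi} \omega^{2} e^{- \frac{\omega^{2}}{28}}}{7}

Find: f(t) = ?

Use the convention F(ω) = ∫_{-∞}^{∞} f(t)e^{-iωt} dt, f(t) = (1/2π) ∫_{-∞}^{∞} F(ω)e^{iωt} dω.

f(t) = 7 \left(28 t^{2} - 2\right) e^{- 7 t^{2}}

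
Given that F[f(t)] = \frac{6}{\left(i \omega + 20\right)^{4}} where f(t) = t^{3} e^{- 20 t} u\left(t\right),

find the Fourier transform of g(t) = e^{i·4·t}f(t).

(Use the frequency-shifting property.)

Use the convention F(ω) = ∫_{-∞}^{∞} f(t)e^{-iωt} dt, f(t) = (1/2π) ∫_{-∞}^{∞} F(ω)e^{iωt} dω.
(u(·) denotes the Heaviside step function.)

F[g](ω) = \frac{6}{\left(i \left(\omega - 4\right) + 20\right)^{4}}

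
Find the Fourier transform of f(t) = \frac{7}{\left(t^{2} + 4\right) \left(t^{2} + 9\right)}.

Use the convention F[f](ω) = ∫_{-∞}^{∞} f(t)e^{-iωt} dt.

F(ω) = \frac{7 \pi \left(3 e^{\left|{\omega}\right|} - 2\right) e^{- 3 \left|{\omega}\right|}}{30}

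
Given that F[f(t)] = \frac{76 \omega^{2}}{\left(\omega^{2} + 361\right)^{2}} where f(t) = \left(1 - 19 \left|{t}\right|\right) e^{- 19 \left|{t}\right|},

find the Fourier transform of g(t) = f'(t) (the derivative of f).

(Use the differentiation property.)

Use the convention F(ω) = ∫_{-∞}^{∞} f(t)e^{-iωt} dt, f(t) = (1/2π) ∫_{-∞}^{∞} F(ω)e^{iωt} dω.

F[g](ω) = \frac{76 i \omega^{3}}{\left(\omega^{2} + 361\right)^{2}}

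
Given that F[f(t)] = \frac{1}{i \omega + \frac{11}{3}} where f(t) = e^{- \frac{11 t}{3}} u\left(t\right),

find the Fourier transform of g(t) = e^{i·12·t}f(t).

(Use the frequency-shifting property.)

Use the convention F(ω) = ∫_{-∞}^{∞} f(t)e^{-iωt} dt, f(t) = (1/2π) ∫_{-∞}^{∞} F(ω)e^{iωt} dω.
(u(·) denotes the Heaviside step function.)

F[g](ω) = \frac{3}{3 i \left(\omega - 12\right) + 11}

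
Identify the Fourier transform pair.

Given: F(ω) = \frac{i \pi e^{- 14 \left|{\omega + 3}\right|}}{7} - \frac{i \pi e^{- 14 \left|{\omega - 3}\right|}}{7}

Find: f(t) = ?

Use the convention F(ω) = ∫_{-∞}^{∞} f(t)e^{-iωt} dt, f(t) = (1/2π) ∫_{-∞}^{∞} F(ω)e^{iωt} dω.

f(t) = \frac{4 \sin{\left(3 t \right)}}{t^{2} + 196}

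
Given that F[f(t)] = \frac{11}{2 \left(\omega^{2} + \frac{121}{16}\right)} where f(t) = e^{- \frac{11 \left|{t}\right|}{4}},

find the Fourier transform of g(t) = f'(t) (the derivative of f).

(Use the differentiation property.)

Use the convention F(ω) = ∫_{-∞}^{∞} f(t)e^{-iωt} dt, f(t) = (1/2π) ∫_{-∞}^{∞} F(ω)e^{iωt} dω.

F[g](ω) = \frac{88 i \omega}{16 \omega^{2} + 121}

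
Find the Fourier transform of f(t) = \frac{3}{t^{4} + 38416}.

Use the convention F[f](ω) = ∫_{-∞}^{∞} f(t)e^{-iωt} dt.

F(ω) = \frac{3 \pi e^{- 7 \sqrt{2} \left|{\omega}\right|} \sin{\left(7 \sqrt{2} \left|{\omega}\right| + \frac{\pi}{4} \right)}}{2744}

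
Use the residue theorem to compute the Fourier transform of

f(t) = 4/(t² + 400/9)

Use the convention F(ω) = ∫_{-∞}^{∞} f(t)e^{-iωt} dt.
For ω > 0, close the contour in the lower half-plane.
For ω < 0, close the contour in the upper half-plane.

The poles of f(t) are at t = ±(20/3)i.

Let g(z) = f(z)e^{-iωz}; for large |z| the factor e^{-iωz} decays in the lower half-plane when ω > 0 and in the upper half-plane when ω < 0.

Case ω > 0 (lower half-plane, clockwise contour ⇒ F(ω) = -2πi·ΣRes):
  Res_{z = - \frac{20 i}{3}} g(z) = \frac{3 i e^{- \frac{20 \omega}{3}}}{10}
  F(ω) = -2πi·ΣRes = \frac{3 \pi e^{- \frac{20 \omega}{3}}}{5}

Case ω < 0 (upper half-plane, counterclockwise contour ⇒ F(ω) = +2πi·ΣRes):
  Res_{z = \frac{20 i}{3}} g(z) = - \frac{3 i e^{\frac{20 \omega}{3}}}{10}
  F(ω) = 2πi·ΣRes = \frac{3 \pi e^{\frac{20 \omega}{3}}}{5}

Both cases combine into a single formula in |ω|:

F(ω) = \frac{3 \pi e^{- \frac{20 \left|{\omega}\right|}{3}}}{5}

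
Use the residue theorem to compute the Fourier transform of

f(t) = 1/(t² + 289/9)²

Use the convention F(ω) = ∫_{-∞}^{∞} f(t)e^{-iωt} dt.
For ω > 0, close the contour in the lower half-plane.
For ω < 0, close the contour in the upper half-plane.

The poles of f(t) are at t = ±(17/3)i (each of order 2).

Let g(z) = f(z)e^{-iωz}; for large |z| the factor e^{-iωz} decays in the lower half-plane when ω > 0 and in the upper half-plane when ω < 0.

Case ω > 0 (lower half-plane, clockwise contour ⇒ F(ω) = -2πi·ΣRes):
  Res_{z = - \frac{17 i}{3}} g(z) = \frac{9 i \left(17 \omega + 3\right) e^{- \frac{17 \omega}{3}}}{19652} (pole of order 2)
  F(ω) = -2πi·ΣRes = \frac{9 \pi \left(17 \omega + 3\right) e^{- \frac{17 \omega}{3}}}{9826}

Case ω < 0 (upper half-plane, counterclockwise contour ⇒ F(ω) = +2πi·ΣRes):
  Res_{z = \frac{17 i}{3}} g(z) = \frac{9 i \left(17 \omega - 3\right) e^{\frac{17 \omega}{3}}}{19652} (pole of order 2)
  F(ω) = 2πi·ΣRes = \frac{9 \pi \left(3 - 17 \omega\right) e^{\frac{17 \omega}{3}}}{9826}

Both cases combine into a single formula in |ω|:

F(ω) = \frac{9 \pi \left(17 \left|{\omega}\right| + 3\right) e^{- \frac{17 \left|{\omega}\right|}{3}}}{9826}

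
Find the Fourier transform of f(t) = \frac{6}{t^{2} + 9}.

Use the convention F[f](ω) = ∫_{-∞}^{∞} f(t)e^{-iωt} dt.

F(ω) = 2 \pi e^{- 3 \left|{\omega}\right|}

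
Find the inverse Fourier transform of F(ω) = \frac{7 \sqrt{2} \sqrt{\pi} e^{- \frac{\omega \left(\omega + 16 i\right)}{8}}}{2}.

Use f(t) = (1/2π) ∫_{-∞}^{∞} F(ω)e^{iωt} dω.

f(t) = 7 e^{- 2 \left(t - 2\right)^{2}}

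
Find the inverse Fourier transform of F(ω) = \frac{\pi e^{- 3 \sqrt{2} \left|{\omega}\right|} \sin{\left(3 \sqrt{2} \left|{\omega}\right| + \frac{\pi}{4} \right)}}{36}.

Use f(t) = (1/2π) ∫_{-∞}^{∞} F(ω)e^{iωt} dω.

f(t) = \frac{6}{t^{4} + 1296}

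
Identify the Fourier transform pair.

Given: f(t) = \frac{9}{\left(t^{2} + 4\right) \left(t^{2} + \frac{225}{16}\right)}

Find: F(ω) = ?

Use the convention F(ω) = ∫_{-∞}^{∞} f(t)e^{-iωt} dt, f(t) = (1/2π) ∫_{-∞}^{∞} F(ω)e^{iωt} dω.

F(ω) = \frac{72 \pi e^{- 2 \left|{\omega}\right|}}{161} - \frac{192 \pi e^{- \frac{15 \left|{\omega}\right|}{4}}}{805}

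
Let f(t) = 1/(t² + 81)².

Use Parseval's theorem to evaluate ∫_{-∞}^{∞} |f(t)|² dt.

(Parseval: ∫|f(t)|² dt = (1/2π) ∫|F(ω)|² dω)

∫|f(t)|² dt = \frac{5 \pi}{76527504}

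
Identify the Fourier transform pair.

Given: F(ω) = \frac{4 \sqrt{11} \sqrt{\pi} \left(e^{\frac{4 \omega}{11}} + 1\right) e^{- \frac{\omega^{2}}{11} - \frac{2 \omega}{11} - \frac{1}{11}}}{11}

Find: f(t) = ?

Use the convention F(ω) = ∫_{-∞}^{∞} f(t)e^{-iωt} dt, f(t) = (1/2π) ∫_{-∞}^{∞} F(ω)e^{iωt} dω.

f(t) = 4 e^{- \frac{11 t^{2}}{4}} \cos{\left(t \right)}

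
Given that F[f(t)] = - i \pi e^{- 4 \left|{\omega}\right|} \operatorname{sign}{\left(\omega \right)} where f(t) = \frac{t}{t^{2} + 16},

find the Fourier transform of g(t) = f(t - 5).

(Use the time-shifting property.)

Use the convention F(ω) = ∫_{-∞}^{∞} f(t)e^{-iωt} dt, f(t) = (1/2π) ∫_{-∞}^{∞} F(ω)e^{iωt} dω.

F[g](ω) = - i \pi e^{- 5 i \omega} e^{- 4 \left|{\omega}\right|} \operatorname{sign}{\left(\omega \right)}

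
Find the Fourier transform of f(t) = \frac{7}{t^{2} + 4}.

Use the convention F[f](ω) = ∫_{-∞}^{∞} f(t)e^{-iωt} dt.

F(ω) = \frac{7 \pi e^{- 2 \left|{\omega}\right|}}{2}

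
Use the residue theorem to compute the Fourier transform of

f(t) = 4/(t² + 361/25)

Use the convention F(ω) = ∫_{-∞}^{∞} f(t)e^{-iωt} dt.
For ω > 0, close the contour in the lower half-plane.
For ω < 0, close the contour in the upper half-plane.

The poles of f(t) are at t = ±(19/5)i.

Let g(z) = f(z)e^{-iωz}; for large |z| the factor e^{-iωz} decays in the lower half-plane when ω > 0 and in the upper half-plane when ω < 0.

Case ω > 0 (lower half-plane, clockwise contour ⇒ F(ω) = -2πi·ΣRes):
  Res_{z = - \frac{19 i}{5}} g(z) = \frac{10 i e^{- \frac{19 \omega}{5}}}{19}
  F(ω) = -2πi·ΣRes = \frac{20 \pi e^{- \frac{19 \omega}{5}}}{19}

Case ω < 0 (upper half-plane, counterclockwise contour ⇒ F(ω) = +2πi·ΣRes):
  Res_{z = \frac{19 i}{5}} g(z) = - \frac{10 i e^{\frac{19 \omega}{5}}}{19}
  F(ω) = 2πi·ΣRes = \frac{20 \pi e^{\frac{19 \omega}{5}}}{19}

Both cases combine into a single formula in |ω|:

F(ω) = \frac{20 \pi e^{- \frac{19 \left|{\omega}\right|}{5}}}{19}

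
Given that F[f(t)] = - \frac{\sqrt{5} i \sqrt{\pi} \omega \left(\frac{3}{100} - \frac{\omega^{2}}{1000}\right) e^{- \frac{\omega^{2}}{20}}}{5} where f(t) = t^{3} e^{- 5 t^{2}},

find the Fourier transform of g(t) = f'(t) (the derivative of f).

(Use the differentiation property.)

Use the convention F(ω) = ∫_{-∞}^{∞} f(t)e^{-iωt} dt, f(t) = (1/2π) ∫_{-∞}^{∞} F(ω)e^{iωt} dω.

F[g](ω) = \frac{\sqrt{5} \sqrt{\pi} \omega^{2} \left(30 - \omega^{2}\right) e^{- \frac{\omega^{2}}{20}}}{5000}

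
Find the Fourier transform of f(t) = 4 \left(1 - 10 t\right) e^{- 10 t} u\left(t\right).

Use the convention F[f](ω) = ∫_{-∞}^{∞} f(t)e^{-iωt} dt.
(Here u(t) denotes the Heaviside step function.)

F(ω) = \frac{4 i \omega}{- \omega^{2} + 20 i \omega + 100}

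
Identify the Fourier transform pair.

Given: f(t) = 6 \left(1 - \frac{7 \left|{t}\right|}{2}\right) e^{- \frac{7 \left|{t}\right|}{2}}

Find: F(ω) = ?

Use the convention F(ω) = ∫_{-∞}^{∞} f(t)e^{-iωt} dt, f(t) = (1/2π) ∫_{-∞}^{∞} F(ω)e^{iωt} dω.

F(ω) = \frac{1344 \omega^{2}}{\left(4 \omega^{2} + 49\right)^{2}}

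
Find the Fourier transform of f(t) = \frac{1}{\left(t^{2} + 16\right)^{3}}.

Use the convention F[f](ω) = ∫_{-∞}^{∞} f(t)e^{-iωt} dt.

F(ω) = \frac{\pi \left(16 \omega^{2} + 12 \left|{\omega}\right| + 3\right) e^{- 4 \left|{\omega}\right|}}{8192}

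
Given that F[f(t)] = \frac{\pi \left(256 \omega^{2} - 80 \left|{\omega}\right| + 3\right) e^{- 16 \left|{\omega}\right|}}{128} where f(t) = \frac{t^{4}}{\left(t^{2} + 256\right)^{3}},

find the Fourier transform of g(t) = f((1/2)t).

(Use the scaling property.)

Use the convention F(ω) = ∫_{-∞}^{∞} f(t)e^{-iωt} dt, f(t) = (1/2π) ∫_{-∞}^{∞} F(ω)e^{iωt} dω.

F[g](ω) = \frac{\pi \left(1024 \omega^{2} - 160 \left|{\omega}\right| + 3\right) e^{- 32 \left|{\omega}\right|}}{64}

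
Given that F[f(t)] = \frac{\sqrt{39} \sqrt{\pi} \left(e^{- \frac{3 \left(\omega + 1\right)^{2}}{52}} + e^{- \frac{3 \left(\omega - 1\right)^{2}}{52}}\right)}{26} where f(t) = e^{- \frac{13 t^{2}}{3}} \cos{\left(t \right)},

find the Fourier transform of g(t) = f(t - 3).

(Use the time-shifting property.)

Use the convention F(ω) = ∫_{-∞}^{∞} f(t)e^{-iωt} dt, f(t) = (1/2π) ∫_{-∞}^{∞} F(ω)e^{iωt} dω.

F[g](ω) = \frac{\sqrt{39} \sqrt{\pi} \left(e^{\frac{3 \omega}{13}} + 1\right) e^{- \frac{3 \omega^{2}}{52} - \frac{3 \omega}{26} - 3 i \omega - \frac{3}{52}}}{26}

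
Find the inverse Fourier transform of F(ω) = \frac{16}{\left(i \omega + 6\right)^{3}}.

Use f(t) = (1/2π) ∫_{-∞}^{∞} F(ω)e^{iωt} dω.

f(t) = 8 t^{2} e^{- 6 t} u\left(t\right)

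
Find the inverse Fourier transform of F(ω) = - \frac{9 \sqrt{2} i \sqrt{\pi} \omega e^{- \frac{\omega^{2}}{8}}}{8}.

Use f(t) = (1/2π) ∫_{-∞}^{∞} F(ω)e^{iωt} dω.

f(t) = 9 t e^{- 2 t^{2}}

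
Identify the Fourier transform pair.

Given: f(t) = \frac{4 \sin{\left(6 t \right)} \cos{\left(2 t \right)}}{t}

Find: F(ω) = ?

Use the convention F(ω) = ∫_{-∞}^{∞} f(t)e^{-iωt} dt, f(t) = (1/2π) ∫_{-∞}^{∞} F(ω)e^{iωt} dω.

F(ω) = \begin{cases} 4 \pi & \text{for}\: \omega > -4 \wedge \omega < 4 \\2 \pi & \text{for}\: \omega > -8 \wedge \omega < 8 \\0 & \text{otherwise} \end{cases}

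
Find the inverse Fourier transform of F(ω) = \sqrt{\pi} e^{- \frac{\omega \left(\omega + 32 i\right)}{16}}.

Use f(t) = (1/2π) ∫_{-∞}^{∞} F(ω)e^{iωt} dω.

f(t) = 2 e^{- 4 \left(t - 2\right)^{2}}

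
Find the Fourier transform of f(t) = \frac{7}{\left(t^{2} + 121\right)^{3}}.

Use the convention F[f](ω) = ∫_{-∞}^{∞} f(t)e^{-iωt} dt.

F(ω) = \frac{7 \pi \left(121 \omega^{2} + 33 \left|{\omega}\right| + 3\right) e^{- 11 \left|{\omega}\right|}}{1288408}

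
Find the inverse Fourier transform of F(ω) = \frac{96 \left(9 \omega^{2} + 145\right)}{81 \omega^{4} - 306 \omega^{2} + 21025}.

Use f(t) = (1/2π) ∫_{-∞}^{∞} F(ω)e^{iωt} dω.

f(t) = 2 e^{- \frac{8 \left|{t}\right|}{3}} \cos{\left(3 \left|{t}\right| \right)}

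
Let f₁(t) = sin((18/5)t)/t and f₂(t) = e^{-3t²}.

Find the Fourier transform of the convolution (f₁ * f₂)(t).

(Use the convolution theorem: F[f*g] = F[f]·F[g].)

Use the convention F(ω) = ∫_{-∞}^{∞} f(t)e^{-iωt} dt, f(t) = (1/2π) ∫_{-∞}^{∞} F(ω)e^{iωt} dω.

F[f₁*f₂](ω) = \begin{cases} \frac{\sqrt{3} \pi^{\frac{3}{2}} e^{- \frac{\omega^{2}}{12}}}{3} & \text{for}\: \omega > - \frac{18}{5} \wedge \omega < \frac{18}{5} \\0 & \text{otherwise} \end{cases}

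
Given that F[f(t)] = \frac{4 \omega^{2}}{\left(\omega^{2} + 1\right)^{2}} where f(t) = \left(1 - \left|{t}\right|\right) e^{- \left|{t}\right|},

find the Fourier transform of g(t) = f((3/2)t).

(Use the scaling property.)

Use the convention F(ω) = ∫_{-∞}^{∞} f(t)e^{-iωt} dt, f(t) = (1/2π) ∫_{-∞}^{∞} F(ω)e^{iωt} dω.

F[g](ω) = \frac{96 \omega^{2}}{\left(4 \omega^{2} + 9\right)^{2}}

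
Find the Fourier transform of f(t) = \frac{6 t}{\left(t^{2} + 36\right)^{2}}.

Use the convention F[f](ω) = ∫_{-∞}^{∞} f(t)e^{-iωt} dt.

F(ω) = - \frac{i \pi \omega e^{- 6 \left|{\omega}\right|}}{2}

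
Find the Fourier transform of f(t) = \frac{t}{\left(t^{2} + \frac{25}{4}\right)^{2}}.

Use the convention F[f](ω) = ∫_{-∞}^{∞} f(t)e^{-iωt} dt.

F(ω) = - \frac{i \pi \omega e^{- \frac{5 \left|{\omega}\right|}{2}}}{5}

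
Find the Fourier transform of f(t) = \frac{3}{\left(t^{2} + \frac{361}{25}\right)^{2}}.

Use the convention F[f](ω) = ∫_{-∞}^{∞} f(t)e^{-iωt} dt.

F(ω) = \frac{75 \pi \left(19 \left|{\omega}\right| + 5\right) e^{- \frac{19 \left|{\omega}\right|}{5}}}{13718}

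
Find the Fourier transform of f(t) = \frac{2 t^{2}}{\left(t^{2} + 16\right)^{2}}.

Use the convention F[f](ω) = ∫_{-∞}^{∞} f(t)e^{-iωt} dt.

F(ω) = \frac{\pi \left(1 - 4 \left|{\omega}\right|\right) e^{- 4 \left|{\omega}\right|}}{4}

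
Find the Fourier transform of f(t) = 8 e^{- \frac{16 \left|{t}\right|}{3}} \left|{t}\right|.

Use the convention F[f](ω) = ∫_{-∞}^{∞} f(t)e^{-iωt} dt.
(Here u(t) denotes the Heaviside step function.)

F(ω) = \frac{144 \left(256 - 9 \omega^{2}\right)}{\left(9 \omega^{2} + 256\right)^{2}}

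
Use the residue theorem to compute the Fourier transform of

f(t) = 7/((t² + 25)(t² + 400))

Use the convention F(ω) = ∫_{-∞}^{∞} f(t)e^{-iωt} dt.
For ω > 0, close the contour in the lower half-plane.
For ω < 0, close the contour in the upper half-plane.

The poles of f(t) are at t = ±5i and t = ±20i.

Let g(z) = f(z)e^{-iωz}; for large |z| the factor e^{-iωz} decays in the lower half-plane when ω > 0 and in the upper half-plane when ω < 0.

Case ω > 0 (lower half-plane, clockwise contour ⇒ F(ω) = -2πi·ΣRes):
  Res_{z = - 5 i} g(z) = \frac{7 i e^{- 5 \omega}}{3750}
  Res_{z = - 20 i} g(z) = - \frac{7 i e^{- 20 \omega}}{15000}
  F(ω) = -2πi·ΣRes = \frac{7 \pi \left(4 e^{15 \omega} - 1\right) e^{- 20 \omega}}{7500}

Case ω < 0 (upper half-plane, counterclockwise contour ⇒ F(ω) = +2πi·ΣRes):
  Res_{z = 5 i} g(z) = - \frac{7 i e^{5 \omega}}{3750}
  Res_{z = 20 i} g(z) = \frac{7 i e^{20 \omega}}{15000}
  F(ω) = 2πi·ΣRes = \frac{7 \pi \left(4 - e^{15 \omega}\right) e^{5 \omega}}{7500}

Both cases combine into a single formula in |ω|:

F(ω) = \frac{7 \pi \left(4 e^{15 \left|{\omega}\right|} - 1\right) e^{- 20 \left|{\omega}\right|}}{7500}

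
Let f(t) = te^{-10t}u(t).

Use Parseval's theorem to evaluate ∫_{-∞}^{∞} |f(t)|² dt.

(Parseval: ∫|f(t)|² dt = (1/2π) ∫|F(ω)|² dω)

∫|f(t)|² dt = \frac{1}{4000}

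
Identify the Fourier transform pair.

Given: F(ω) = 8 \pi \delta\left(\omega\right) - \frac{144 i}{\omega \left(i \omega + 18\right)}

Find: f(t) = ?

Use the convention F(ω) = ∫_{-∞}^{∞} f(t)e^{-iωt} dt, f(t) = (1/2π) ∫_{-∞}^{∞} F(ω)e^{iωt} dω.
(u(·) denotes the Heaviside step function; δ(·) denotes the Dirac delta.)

f(t) = 8 \left(1 - e^{- 18 t}\right) u\left(t\right)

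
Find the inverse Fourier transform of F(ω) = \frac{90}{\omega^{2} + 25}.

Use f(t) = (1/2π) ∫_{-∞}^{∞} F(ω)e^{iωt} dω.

f(t) = 9 e^{- 5 \left|{t}\right|}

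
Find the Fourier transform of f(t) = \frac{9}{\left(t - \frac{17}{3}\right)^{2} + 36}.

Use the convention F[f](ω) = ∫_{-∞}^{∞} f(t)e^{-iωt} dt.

F(ω) = \frac{3 \pi e^{- \frac{17 i \omega}{3} - 6 \left|{\omega}\right|}}{2}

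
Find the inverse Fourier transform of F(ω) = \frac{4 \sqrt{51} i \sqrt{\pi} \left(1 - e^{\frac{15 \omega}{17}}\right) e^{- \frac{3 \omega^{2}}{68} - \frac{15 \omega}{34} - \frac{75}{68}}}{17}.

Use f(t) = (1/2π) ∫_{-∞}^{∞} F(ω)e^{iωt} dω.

f(t) = 8 e^{- \frac{17 t^{2}}{3}} \sin{\left(5 t \right)}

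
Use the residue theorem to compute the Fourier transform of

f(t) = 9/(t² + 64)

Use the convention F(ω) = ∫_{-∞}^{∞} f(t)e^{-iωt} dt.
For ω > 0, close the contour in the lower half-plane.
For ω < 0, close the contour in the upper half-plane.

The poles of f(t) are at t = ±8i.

Let g(z) = f(z)e^{-iωz}; for large |z| the factor e^{-iωz} decays in the lower half-plane when ω > 0 and in the upper half-plane when ω < 0.

Case ω > 0 (lower half-plane, clockwise contour ⇒ F(ω) = -2πi·ΣRes):
  Res_{z = - 8 i} g(z) = \frac{9 i e^{- 8 \omega}}{16}
  F(ω) = -2πi·ΣRes = \frac{9 \pi e^{- 8 \omega}}{8}

Case ω < 0 (upper half-plane, counterclockwise contour ⇒ F(ω) = +2πi·ΣRes):
  Res_{z = 8 i} g(z) = - \frac{9 i e^{8 \omega}}{16}
  F(ω) = 2πi·ΣRes = \frac{9 \pi e^{8 \omega}}{8}

Both cases combine into a single formula in |ω|:

F(ω) = \frac{9 \pi e^{- 8 \left|{\omega}\right|}}{8}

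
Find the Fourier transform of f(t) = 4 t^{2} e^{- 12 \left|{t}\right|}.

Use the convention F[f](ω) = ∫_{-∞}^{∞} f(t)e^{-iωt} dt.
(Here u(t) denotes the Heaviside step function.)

F(ω) = \frac{576 \left(48 - \omega^{2}\right)}{\left(\omega^{2} + 144\right)^{3}}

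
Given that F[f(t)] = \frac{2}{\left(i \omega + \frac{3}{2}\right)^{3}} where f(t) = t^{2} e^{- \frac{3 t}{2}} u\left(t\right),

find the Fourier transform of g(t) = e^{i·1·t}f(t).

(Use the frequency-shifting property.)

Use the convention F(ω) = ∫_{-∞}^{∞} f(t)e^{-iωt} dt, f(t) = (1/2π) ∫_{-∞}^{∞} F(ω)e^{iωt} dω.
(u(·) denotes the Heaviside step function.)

F[g](ω) = \frac{16}{\left(2 i \left(\omega - 1\right) + 3\right)^{3}}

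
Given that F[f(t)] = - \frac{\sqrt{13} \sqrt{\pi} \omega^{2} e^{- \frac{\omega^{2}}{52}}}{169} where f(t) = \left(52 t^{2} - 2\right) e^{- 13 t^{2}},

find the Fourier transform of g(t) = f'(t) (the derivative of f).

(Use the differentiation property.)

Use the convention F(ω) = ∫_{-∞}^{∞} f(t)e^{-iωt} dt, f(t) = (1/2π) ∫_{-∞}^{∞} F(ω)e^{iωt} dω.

F[g](ω) = - \frac{\sqrt{13} i \sqrt{\pi} \omega^{3} e^{- \frac{\omega^{2}}{52}}}{169}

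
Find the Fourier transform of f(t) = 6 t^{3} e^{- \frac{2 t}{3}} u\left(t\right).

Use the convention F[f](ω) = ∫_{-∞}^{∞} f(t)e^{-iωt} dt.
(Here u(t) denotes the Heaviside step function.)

F(ω) = \frac{2916}{\left(3 i \omega + 2\right)^{4}}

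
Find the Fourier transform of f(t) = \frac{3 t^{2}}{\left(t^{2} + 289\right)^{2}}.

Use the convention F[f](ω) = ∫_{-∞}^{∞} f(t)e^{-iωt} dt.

F(ω) = \frac{3 \pi \left(1 - 17 \left|{\omega}\right|\right) e^{- 17 \left|{\omega}\right|}}{34}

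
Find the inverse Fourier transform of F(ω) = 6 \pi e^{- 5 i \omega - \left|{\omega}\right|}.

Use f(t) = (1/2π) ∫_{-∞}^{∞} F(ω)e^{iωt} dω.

f(t) = \frac{6}{\left(t - 5\right)^{2} + 1}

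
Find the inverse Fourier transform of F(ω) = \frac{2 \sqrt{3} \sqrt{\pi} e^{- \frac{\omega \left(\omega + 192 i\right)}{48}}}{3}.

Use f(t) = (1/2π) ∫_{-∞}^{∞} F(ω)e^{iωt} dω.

f(t) = 4 e^{- 12 \left(t - 4\right)^{2}}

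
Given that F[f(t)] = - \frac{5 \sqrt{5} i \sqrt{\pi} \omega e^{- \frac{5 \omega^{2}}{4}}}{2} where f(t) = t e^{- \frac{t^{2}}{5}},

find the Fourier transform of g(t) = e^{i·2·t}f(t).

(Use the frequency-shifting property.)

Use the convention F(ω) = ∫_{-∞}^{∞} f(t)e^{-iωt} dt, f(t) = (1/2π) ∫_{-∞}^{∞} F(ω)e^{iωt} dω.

F[g](ω) = \frac{5 \sqrt{5} i \sqrt{\pi} \left(2 - \omega\right) e^{- \frac{5 \left(\omega - 2\right)^{2}}{4}}}{2}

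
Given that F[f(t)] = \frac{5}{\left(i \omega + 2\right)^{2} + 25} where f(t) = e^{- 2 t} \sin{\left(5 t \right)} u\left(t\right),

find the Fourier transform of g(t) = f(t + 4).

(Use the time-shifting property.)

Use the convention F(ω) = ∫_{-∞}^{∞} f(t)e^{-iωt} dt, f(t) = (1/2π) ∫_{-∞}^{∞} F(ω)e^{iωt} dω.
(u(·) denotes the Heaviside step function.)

F[g](ω) = \frac{5 e^{4 i \omega}}{\left(i \omega + 2\right)^{2} + 25}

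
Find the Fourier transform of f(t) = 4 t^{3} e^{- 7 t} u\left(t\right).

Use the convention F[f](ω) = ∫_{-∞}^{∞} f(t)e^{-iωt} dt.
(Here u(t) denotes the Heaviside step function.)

F(ω) = \frac{24}{\left(i \omega + 7\right)^{4}}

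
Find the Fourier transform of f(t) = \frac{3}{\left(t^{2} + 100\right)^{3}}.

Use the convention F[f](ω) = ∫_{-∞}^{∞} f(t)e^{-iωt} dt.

F(ω) = \frac{3 \pi \left(100 \omega^{2} + 30 \left|{\omega}\right| + 3\right) e^{- 10 \left|{\omega}\right|}}{800000}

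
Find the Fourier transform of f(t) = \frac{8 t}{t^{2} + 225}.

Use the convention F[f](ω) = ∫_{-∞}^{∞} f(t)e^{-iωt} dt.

F(ω) = - 8 i \pi e^{- 15 \left|{\omega}\right|} \operatorname{sign}{\left(\omega \right)}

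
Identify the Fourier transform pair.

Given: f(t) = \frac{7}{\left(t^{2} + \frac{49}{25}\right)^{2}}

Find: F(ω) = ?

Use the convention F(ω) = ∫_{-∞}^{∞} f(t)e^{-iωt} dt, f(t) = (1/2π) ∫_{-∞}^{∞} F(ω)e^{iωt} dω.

F(ω) = \frac{25 \pi \left(7 \left|{\omega}\right| + 5\right) e^{- \frac{7 \left|{\omega}\right|}{5}}}{98}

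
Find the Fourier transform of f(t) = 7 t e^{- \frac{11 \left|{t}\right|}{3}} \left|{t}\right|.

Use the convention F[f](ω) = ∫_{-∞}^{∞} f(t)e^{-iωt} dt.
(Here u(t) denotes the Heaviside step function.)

F(ω) = \frac{6804 i \omega \left(3 \omega^{2} - 121\right)}{\left(9 \omega^{2} + 121\right)^{3}}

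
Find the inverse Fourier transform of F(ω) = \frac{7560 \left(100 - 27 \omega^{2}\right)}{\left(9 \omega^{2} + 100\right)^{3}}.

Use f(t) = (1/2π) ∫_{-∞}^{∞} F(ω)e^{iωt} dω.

f(t) = 7 t^{2} e^{- \frac{10 \left|{t}\right|}{3}}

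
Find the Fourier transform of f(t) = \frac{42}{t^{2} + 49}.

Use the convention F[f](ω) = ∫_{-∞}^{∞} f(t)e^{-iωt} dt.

F(ω) = 6 \pi e^{- 7 \left|{\omega}\right|}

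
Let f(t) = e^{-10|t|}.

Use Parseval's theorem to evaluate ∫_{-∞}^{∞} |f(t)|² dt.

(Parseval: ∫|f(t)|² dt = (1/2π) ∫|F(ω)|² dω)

∫|f(t)|² dt = \frac{1}{10}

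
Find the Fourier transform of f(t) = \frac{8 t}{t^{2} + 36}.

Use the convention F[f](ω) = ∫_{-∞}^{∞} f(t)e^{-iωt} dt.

F(ω) = - 8 i \pi e^{- 6 \left|{\omega}\right|} \operatorname{sign}{\left(\omega \right)}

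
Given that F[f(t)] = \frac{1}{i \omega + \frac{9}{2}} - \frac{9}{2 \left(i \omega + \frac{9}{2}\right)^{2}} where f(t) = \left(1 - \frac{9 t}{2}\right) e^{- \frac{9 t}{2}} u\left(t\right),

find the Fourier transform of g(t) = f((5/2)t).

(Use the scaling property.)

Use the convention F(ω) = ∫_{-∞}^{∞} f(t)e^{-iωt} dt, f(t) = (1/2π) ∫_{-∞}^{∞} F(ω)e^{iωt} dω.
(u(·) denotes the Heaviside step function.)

F[g](ω) = \frac{16 i \omega}{- 16 \omega^{2} + 360 i \omega + 2025}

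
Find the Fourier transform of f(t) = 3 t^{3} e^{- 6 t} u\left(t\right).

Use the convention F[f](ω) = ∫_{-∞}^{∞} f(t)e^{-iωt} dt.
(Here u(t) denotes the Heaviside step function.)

F(ω) = \frac{18}{\left(i \omega + 6\right)^{4}}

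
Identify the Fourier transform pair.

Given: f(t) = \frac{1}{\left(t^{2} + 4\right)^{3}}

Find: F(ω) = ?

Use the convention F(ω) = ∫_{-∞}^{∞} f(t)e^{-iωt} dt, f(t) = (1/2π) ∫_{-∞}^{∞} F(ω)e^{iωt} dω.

F(ω) = \frac{\pi \left(4 \omega^{2} + 6 \left|{\omega}\right| + 3\right) e^{- 2 \left|{\omega}\right|}}{256}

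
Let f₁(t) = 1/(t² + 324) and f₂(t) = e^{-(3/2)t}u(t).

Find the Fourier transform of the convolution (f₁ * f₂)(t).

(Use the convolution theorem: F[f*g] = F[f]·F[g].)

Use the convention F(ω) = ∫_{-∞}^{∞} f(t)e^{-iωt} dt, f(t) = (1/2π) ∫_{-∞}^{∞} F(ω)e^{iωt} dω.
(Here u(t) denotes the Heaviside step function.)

F[f₁*f₂](ω) = \frac{\pi e^{- 18 \left|{\omega}\right|}}{9 \left(2 i \omega + 3\right)}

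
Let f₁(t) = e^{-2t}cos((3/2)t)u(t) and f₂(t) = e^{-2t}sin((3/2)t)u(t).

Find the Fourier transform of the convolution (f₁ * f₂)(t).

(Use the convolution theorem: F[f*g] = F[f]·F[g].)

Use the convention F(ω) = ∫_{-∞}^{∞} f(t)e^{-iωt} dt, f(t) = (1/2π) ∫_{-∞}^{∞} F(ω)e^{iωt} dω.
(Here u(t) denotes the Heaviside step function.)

F[f₁*f₂](ω) = \frac{24 \left(i \omega + 2\right)}{\left(4 \left(i \omega + 2\right)^{2} + 9\right)^{2}}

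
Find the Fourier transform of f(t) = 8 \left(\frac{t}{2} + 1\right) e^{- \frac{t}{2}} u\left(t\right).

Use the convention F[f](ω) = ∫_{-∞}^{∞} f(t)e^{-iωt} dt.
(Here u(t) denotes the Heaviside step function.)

F(ω) = \frac{32 \left(- i \omega - 1\right)}{4 \omega^{2} - 4 i \omega - 1}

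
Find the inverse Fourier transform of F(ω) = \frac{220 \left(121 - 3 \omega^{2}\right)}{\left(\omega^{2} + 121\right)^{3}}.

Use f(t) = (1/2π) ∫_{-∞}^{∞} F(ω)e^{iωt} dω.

f(t) = 5 t^{2} e^{- 11 \left|{t}\right|}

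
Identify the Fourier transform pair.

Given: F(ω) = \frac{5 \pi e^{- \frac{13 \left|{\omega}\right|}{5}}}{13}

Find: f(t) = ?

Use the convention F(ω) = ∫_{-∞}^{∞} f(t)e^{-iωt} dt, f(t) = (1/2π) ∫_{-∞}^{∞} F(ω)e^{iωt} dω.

f(t) = \frac{1}{t^{2} + \frac{169}{25}}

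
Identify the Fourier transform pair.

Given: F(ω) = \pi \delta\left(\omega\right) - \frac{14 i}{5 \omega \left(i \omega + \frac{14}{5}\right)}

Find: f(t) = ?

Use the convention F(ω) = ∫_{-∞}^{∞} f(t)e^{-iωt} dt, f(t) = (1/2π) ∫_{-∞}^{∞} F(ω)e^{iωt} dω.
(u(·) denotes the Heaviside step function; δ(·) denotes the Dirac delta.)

f(t) = \left(1 - e^{- \frac{14 t}{5}}\right) u\left(t\right)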